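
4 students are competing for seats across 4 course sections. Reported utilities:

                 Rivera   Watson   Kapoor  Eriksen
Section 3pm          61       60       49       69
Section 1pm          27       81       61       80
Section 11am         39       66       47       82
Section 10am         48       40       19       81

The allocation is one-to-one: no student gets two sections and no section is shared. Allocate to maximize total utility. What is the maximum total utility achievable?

Max total: 270 points

Optimal: Rivera→Section 3pm (61 points), Watson→Section 1pm (81 points), Kapoor→Section 11am (47 points), Eriksen→Section 10am (81 points) — total 61+81+47+81 = 270 points.
Column-greedy (each section in turn goes to its best remaining student) gives 245 points, worse by 25.
Next-best assignment: Rivera→Section 3pm, Watson→Section 11am, Kapoor→Section 1pm, Eriksen→Section 10am = 269 points.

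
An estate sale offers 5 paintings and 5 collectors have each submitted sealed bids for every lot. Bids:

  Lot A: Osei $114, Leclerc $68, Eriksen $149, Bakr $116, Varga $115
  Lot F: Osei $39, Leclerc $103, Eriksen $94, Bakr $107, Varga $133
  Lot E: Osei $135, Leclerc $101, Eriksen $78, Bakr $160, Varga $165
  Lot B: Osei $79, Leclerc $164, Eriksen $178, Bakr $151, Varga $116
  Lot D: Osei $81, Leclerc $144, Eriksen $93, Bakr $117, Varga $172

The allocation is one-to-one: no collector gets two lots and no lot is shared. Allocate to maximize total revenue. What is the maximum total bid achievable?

Max total: $729

Treat this as an assignment problem: match each collector to one lot.
Optimal: Osei→Lot A ($114), Leclerc→Lot D ($144), Eriksen→Lot B ($178), Bakr→Lot E ($160), Varga→Lot F ($133) — total 114+144+178+160+133 = $729.
Column-greedy (each lot in turn goes to its best remaining collector) gives $687, worse by 42.
Next-best assignment: Osei→Lot A, Leclerc→Lot F, Eriksen→Lot B, Bakr→Lot E, Varga→Lot D = $727.
Swapping Varga↔Bakr (Varga→Lot E $165, Bakr→Lot F $107) loses 21.
Every other assignment is strictly worse.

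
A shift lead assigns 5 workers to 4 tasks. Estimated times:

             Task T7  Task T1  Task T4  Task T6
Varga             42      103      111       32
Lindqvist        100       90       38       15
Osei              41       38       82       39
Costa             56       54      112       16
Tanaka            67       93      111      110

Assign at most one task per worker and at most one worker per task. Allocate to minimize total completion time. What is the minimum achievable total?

Min total: 134 min

This is a one-to-one assignment (minimum-cost bipartite matching).
Optimal: Varga→Task T7 (42 min), Osei→Task T1 (38 min), Lindqvist→Task T4 (38 min), Costa→Task T6 (16 min) — total 42+38+38+16 = 134 min.
Row-greedy (each worker in turn takes its cheapest remaining task) gives 164 min, worse by 30.
Swapping Costa↔Varga (Costa→Task T7 56 min, Varga→Task T6 32 min) adds 30.
Checked against all permutations: 134 min is optimal.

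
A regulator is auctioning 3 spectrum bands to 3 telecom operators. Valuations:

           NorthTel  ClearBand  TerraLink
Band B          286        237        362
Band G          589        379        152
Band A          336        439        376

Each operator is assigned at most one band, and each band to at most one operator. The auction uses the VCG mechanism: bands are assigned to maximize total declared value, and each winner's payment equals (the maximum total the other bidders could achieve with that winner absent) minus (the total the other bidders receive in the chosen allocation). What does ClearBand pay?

Efficient allocation: NorthTel→Band G ($589M), ClearBand→Band A ($439M), TerraLink→Band B ($362M); total welfare W = $1390M.
ClearBand receives Band A at value $439M, so the others get W − 439 = $951M.
Without ClearBand: best allocation of the remaining 2 bidders over all 3 bands is NorthTel→Band G ($589M), TerraLink→Band A ($376M), total $965M.
VCG payment = (others' best without ClearBand) − (others' welfare with ClearBand) = 965 − 951 = $14M.

ClearBand pays $14M.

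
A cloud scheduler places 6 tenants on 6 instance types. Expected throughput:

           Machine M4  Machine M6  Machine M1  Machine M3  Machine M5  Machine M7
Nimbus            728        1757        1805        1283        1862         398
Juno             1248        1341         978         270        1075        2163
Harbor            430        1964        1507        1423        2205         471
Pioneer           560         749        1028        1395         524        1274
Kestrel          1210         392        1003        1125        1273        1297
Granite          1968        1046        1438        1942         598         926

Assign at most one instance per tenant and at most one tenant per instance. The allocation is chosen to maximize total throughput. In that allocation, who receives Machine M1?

Nimbus receives Machine M1.

This is a one-to-one assignment (maximum-weight bipartite matching).
Optimal: Nimbus→Machine M1 (1805 ops/s), Juno→Machine M7 (2163 ops/s), Harbor→Machine M6 (1964 ops/s), Pioneer→Machine M3 (1395 ops/s), Kestrel→Machine M5 (1273 ops/s), Granite→Machine M4 (1968 ops/s) — total 1805+2163+1964+1395+1273+1968 = 10568 ops/s.
Max-entry greedy (repeatedly take the single best remaining cell) gives 9928 ops/s, worse by 640.
Swapping Harbor↔Pioneer (Harbor→Machine M3 1423 ops/s, Pioneer→Machine M6 749 ops/s) loses 1187.
Every other assignment is strictly worse.
Nimbus's own top instance is Machine M5 (1862 ops/s), but forcing Nimbus→Machine M5 and reassigning the rest optimally gives only 10355 ops/s — worse by 213.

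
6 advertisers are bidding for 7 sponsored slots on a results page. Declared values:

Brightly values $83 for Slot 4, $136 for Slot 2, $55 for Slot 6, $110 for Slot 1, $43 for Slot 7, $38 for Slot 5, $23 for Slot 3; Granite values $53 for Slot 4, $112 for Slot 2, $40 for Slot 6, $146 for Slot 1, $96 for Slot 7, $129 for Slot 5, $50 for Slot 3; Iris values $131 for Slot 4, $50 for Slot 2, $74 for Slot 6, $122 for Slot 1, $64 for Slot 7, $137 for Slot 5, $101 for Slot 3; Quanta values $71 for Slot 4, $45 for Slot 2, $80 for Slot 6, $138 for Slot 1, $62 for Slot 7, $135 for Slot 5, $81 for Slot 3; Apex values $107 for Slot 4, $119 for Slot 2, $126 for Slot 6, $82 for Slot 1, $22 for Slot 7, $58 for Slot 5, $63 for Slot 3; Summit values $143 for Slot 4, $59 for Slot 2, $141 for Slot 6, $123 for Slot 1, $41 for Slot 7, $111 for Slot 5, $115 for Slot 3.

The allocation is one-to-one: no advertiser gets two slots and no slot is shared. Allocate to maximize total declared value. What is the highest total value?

Treat this as an assignment problem: match each advertiser to one slot.
Optimal: Brightly→Slot 2 ($136), Granite→Slot 1 ($146), Iris→Slot 4 ($131), Quanta→Slot 5 ($135), Apex→Slot 6 ($126), Summit→Slot 3 ($115) — total 136+146+131+135+126+115 = $789.
Column-greedy (each slot in turn goes to its best remaining advertiser) gives $750, worse by 39.
Next-best assignment: Brightly→Slot 2, Granite→Slot 1, Iris→Slot 3, Quanta→Slot 5, Apex→Slot 6, Summit→Slot 4 = $787.

Maximum total: $789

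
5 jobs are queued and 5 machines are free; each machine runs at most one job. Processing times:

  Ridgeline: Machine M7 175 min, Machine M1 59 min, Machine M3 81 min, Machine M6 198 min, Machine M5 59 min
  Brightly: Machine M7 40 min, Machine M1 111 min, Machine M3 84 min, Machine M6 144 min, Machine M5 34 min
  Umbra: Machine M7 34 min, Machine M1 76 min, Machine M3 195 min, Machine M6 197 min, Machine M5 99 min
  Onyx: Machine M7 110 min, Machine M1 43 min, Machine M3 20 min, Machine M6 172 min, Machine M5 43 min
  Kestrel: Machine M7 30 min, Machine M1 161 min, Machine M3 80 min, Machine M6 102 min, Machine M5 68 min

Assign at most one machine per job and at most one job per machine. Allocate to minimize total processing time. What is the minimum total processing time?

Min total: 249 min

Optimal: Ridgeline→Machine M1 (59 min), Brightly→Machine M5 (34 min), Umbra→Machine M7 (34 min), Onyx→Machine M3 (20 min), Kestrel→Machine M6 (102 min) — total 59+34+34+20+102 = 249 min.
Column-greedy (each machine in turn goes to its cheapest remaining job) gives 397 min, worse by 148.
Checked against all permutations: 249 min is optimal.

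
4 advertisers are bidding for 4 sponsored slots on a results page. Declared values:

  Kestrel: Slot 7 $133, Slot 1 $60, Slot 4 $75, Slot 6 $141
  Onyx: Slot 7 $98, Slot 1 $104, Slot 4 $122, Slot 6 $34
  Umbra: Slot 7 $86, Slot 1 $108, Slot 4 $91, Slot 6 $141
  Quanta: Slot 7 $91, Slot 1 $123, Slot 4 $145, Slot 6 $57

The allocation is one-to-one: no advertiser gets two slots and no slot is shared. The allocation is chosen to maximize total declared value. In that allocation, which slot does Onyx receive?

Onyx receives Slot 1.

Optimal: Kestrel→Slot 7 ($133), Onyx→Slot 1 ($104), Umbra→Slot 6 ($141), Quanta→Slot 4 ($145) — total 133+104+141+145 = $523.
Max-entry greedy (repeatedly take the single best remaining cell) gives $492, worse by 31.
Onyx's own top slot is Slot 4 ($122), but forcing Onyx→Slot 4 and reassigning the rest optimally gives only $519 — worse by 4.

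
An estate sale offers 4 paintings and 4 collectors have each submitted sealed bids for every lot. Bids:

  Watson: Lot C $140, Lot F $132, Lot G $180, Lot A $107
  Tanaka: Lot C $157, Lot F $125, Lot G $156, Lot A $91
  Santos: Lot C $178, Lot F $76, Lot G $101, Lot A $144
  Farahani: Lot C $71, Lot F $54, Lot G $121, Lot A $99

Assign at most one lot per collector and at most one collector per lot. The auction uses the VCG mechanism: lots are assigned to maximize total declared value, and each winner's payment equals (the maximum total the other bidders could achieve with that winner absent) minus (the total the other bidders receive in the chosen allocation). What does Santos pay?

Efficient allocation: Watson→Lot G ($180), Tanaka→Lot F ($125), Santos→Lot C ($178), Farahani→Lot A ($99); total welfare W = $582.
Santos receives Lot C at value $178, so the others get W − 178 = $404.
Without Santos: best allocation of the remaining 3 bidders over all 4 lots is Watson→Lot G ($180), Tanaka→Lot C ($157), Farahani→Lot A ($99), total $436.
VCG payment = (others' best without Santos) − (others' welfare with Santos) = 436 − 404 = $32.

Santos pays $32.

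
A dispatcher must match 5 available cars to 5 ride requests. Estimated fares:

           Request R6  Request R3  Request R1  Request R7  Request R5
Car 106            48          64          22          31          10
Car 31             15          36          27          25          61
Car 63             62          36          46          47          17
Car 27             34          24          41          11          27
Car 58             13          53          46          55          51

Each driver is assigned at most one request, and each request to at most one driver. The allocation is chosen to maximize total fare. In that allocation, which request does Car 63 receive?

Optimal: Car 106→Request R3 ($64), Car 31→Request R5 ($61), Car 63→Request R6 ($62), Car 27→Request R1 ($41), Car 58→Request R7 ($55) — total 64+61+62+41+55 = $283.
Column-greedy (each request in turn goes to its best remaining driver) gives $224, worse by 59.

Car 63 receives Request R6.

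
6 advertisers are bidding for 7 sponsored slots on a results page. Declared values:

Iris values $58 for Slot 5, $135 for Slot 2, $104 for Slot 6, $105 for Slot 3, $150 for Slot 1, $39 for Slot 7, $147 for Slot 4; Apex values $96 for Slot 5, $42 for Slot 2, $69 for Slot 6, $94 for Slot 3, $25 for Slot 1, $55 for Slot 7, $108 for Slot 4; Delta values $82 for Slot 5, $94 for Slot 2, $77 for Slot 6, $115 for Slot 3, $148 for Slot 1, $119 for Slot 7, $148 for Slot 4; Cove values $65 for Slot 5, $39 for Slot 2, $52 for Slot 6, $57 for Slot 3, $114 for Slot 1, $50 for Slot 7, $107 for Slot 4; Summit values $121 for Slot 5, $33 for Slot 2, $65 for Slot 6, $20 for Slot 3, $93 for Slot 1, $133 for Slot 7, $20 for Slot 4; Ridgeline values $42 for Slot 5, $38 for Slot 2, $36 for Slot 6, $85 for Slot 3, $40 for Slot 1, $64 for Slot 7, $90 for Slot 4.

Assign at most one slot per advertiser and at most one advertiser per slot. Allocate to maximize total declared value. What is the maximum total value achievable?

Optimal: Iris→Slot 2 ($135), Apex→Slot 5 ($96), Delta→Slot 4 ($148), Cove→Slot 1 ($114), Summit→Slot 7 ($133), Ridgeline→Slot 3 ($85) — total 135+96+148+114+133+85 = $711.
Column-greedy (each slot in turn goes to its best remaining advertiser) gives $605, worse by 106.
Next-best assignment: Iris→Slot 2, Apex→Slot 5, Delta→Slot 1, Cove→Slot 4, Summit→Slot 7, Ridgeline→Slot 3 = $704.
No other one-to-one assignment exceeds $711.

Maximum total: $711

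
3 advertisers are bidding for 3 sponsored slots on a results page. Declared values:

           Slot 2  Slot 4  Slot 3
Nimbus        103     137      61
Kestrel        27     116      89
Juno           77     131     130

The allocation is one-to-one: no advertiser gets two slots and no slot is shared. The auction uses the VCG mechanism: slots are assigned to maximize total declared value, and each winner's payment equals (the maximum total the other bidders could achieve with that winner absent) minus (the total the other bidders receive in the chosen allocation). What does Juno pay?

Juno pays $7.

Efficient allocation: Nimbus→Slot 2 ($103), Kestrel→Slot 4 ($116), Juno→Slot 3 ($130); total welfare W = $349.
Juno receives Slot 3 at value $130, so the others get W − 130 = $219.
Without Juno: best allocation of the remaining 2 bidders over all 3 slots is Nimbus→Slot 4 ($137), Kestrel→Slot 3 ($89), total $226.
VCG payment = (others' best without Juno) − (others' welfare with Juno) = 226 − 219 = $7.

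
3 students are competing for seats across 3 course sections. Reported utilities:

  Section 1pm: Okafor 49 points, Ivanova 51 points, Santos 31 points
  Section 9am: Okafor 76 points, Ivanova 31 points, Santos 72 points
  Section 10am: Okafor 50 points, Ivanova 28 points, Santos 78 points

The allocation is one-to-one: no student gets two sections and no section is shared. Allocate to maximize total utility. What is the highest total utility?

Max total: 205 points

This is a one-to-one assignment (maximum-weight bipartite matching).
Optimal: Okafor→Section 9am (76 points), Ivanova→Section 1pm (51 points), Santos→Section 10am (78 points) — total 76+51+78 = 205 points.
Next-best assignment: Okafor→Section 10am, Ivanova→Section 1pm, Santos→Section 9am = 173 points.
Swapping Santos↔Ivanova (Santos→Section 1pm 31 points, Ivanova→Section 10am 28 points) loses 70.
Every other assignment is strictly worse.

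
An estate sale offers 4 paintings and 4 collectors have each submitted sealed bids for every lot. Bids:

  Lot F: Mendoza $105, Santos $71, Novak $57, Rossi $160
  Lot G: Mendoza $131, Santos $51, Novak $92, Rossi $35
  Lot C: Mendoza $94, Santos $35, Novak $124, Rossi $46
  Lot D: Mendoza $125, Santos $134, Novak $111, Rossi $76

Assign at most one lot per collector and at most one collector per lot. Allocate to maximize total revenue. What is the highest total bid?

Optimal: Mendoza→Lot G ($131), Santos→Lot D ($134), Novak→Lot C ($124), Rossi→Lot F ($160) — total 131+134+124+160 = $549.
Next-best assignment: Mendoza→Lot C, Santos→Lot D, Novak→Lot G, Rossi→Lot F = $480.
Swapping Rossi↔Novak (Rossi→Lot C $46, Novak→Lot F $57) loses 181.
Checked against all permutations: $549 is optimal.

Max total: $549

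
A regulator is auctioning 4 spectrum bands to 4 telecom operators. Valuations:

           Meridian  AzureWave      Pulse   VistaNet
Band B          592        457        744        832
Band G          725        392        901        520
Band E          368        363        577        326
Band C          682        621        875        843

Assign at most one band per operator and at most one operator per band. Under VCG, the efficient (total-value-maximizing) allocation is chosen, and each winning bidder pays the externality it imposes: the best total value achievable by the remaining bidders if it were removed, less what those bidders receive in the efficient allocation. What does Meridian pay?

Efficient allocation: Meridian→Band G ($725M), AzureWave→Band E ($363M), Pulse→Band C ($875M), VistaNet→Band B ($832M); total welfare W = $2795M.
Meridian receives Band G at value $725M, so the others get W − 725 = $2070M.
Without Meridian: best allocation of the remaining 3 bidders over all 4 bands is AzureWave→Band C ($621M), Pulse→Band G ($901M), VistaNet→Band B ($832M), total $2354M.
VCG payment = (others' best without Meridian) − (others' welfare with Meridian) = 2354 − 2070 = $284M.

Meridian pays $284M.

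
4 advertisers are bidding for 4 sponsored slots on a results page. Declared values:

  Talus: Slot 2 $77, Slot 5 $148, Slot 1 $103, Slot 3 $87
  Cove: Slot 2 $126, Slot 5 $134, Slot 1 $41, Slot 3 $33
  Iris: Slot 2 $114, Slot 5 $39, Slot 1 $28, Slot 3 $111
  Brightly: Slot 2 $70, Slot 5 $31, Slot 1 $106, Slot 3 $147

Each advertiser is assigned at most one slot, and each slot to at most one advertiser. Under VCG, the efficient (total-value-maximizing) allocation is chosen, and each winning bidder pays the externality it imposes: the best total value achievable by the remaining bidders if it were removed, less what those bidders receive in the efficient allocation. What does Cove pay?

Cove pays $45.

Efficient allocation: Talus→Slot 1 ($103), Cove→Slot 5 ($134), Iris→Slot 2 ($114), Brightly→Slot 3 ($147); total welfare W = $498.
Cove receives Slot 5 at value $134, so the others get W − 134 = $364.
Without Cove: best allocation of the remaining 3 bidders over all 4 slots is Talus→Slot 5 ($148), Iris→Slot 2 ($114), Brightly→Slot 3 ($147), total $409.
VCG payment = (others' best without Cove) − (others' welfare with Cove) = 409 − 364 = $45.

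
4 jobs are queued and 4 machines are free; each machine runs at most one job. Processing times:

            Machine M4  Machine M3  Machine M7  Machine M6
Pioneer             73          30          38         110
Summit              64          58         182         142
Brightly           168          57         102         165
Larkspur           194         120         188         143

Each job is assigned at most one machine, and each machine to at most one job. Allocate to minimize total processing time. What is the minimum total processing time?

Treat this as an assignment problem: match each job to one machine.
Optimal: Pioneer→Machine M7 (38 min), Summit→Machine M4 (64 min), Brightly→Machine M3 (57 min), Larkspur→Machine M6 (143 min) — total 38+64+57+143 = 302 min.
Min-entry greedy (repeatedly take the single cheapest remaining cell) gives 339 min, worse by 37.
Next-best assignment: Pioneer→Machine M3, Summit→Machine M4, Brightly→Machine M7, Larkspur→Machine M6 = 339 min.
Checked against all permutations: 302 min is optimal.

Minimum total: 302 min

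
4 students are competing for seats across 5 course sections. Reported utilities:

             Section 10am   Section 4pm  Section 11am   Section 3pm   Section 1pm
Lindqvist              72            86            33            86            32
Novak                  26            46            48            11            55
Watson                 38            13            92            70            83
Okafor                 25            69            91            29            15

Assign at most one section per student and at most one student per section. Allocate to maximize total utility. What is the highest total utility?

Maximum total: 306 points

This is the linear assignment problem.
Optimal: Lindqvist→Section 3pm (86 points), Novak→Section 4pm (46 points), Watson→Section 1pm (83 points), Okafor→Section 11am (91 points) — total 86+46+83+91 = 306 points.
Max-entry greedy (repeatedly take the single best remaining cell) gives 262 points, worse by 44.
No other one-to-one assignment exceeds 306 points.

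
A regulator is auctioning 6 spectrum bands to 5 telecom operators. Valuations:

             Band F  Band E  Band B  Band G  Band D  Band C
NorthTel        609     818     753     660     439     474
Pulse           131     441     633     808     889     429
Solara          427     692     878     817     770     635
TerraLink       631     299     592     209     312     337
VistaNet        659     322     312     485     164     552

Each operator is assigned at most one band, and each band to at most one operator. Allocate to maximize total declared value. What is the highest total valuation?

Optimal: NorthTel→Band E ($818M), Pulse→Band D ($889M), Solara→Band G ($817M), TerraLink→Band B ($592M), VistaNet→Band F ($659M) — total 818+889+817+592+659 = $3775M.
Column-greedy (each band in turn goes to its best remaining operator) gives $3475M, worse by 300.

Maximum total: $3775M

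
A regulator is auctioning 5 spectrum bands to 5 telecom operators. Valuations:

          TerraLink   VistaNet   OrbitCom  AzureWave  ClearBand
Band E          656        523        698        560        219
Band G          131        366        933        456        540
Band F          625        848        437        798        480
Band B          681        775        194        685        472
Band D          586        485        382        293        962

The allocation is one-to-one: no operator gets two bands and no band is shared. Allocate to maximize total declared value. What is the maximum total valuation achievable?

Treat this as an assignment problem: match each operator to one band.
Optimal: TerraLink→Band E ($656M), VistaNet→Band B ($775M), OrbitCom→Band G ($933M), AzureWave→Band F ($798M), ClearBand→Band D ($962M) — total 656+775+933+798+962 = $4124M.
Row-greedy (each operator in turn takes its best remaining band) gives $3984M, worse by 140.
Swapping VistaNet↔ClearBand (VistaNet→Band D $485M, ClearBand→Band B $472M) loses 780.
Every other assignment is strictly worse.

Maximum total: $4124M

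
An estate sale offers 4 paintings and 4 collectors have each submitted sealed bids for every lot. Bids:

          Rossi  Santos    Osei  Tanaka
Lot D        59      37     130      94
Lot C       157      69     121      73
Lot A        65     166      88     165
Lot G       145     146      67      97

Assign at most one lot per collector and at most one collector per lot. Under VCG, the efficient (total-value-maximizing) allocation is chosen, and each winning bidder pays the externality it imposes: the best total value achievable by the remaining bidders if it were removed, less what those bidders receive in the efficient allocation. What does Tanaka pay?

Efficient allocation: Rossi→Lot C ($157), Santos→Lot G ($146), Osei→Lot D ($130), Tanaka→Lot A ($165); total welfare W = $598.
Tanaka receives Lot A at value $165, so the others get W − 165 = $433.
Without Tanaka: best allocation of the remaining 3 bidders over all 4 lots is Rossi→Lot C ($157), Santos→Lot A ($166), Osei→Lot D ($130), total $453.
VCG payment = (others' best without Tanaka) − (others' welfare with Tanaka) = 453 − 433 = $20.

Tanaka pays $20.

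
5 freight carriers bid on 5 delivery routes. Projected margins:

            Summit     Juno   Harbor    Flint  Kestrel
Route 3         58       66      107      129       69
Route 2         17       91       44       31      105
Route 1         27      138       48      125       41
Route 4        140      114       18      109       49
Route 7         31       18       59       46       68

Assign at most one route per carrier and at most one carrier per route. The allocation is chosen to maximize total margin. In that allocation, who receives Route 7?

Optimal: Summit→Route 4 ($140k), Juno→Route 1 ($138k), Harbor→Route 7 ($59k), Flint→Route 3 ($129k), Kestrel→Route 2 ($105k) — total 140+138+59+129+105 = $571k.
Row-greedy (each carrier in turn takes its best remaining route) gives $536k, worse by 35.
Checked against all permutations: $571k is optimal.
Harbor's own top route is Route 3 ($107k), but forcing Harbor→Route 3 and reassigning the rest optimally gives only $536k — worse by 35.

Harbor receives Route 7.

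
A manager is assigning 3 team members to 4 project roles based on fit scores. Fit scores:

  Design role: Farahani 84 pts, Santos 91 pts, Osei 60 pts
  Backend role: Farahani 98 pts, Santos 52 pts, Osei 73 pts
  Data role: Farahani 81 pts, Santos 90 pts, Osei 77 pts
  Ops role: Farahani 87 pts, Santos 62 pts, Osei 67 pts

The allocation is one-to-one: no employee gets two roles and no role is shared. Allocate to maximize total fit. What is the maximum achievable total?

Max total: 266 pts

Optimal: Farahani→Backend role (98 pts), Santos→Design role (91 pts), Osei→Data role (77 pts) — total 98+91+77 = 266 pts.
Next-best assignment: Farahani→Backend role, Santos→Design role, Osei→Ops role = 256 pts.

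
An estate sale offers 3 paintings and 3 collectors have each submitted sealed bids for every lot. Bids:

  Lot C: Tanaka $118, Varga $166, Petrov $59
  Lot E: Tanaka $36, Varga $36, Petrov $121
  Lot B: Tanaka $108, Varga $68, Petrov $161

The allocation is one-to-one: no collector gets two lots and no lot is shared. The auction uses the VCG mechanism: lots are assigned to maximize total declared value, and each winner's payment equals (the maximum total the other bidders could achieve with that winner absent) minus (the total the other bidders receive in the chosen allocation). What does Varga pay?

Efficient allocation: Tanaka→Lot B ($108), Varga→Lot C ($166), Petrov→Lot E ($121); total welfare W = $395.
Varga receives Lot C at value $166, so the others get W − 166 = $229.
Without Varga: best allocation of the remaining 2 bidders over all 3 lots is Tanaka→Lot C ($118), Petrov→Lot B ($161), total $279.
VCG payment = (others' best without Varga) − (others' welfare with Varga) = 279 − 229 = $50.

Varga pays $50.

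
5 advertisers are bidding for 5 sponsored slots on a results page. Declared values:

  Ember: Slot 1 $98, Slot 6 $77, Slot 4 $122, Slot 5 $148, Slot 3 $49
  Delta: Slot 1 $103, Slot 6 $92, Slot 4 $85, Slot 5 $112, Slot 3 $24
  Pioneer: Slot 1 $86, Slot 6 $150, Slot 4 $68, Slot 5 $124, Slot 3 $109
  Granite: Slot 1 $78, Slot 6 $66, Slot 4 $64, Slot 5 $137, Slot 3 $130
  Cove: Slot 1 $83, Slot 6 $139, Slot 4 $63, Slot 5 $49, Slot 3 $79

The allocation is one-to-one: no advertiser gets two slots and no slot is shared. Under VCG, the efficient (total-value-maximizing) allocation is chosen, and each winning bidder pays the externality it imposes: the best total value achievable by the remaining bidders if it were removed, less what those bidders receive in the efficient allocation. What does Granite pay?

Efficient allocation: Ember→Slot 4 ($122), Delta→Slot 1 ($103), Pioneer→Slot 5 ($124), Granite→Slot 3 ($130), Cove→Slot 6 ($139); total welfare W = $618.
Granite receives Slot 3 at value $130, so the others get W − 130 = $488.
Without Granite: best allocation of the remaining 4 bidders over all 5 slots is Ember→Slot 5 ($148), Delta→Slot 1 ($103), Pioneer→Slot 3 ($109), Cove→Slot 6 ($139), total $499.
VCG payment = (others' best without Granite) − (others' welfare with Granite) = 499 − 488 = $11.

Granite pays $11.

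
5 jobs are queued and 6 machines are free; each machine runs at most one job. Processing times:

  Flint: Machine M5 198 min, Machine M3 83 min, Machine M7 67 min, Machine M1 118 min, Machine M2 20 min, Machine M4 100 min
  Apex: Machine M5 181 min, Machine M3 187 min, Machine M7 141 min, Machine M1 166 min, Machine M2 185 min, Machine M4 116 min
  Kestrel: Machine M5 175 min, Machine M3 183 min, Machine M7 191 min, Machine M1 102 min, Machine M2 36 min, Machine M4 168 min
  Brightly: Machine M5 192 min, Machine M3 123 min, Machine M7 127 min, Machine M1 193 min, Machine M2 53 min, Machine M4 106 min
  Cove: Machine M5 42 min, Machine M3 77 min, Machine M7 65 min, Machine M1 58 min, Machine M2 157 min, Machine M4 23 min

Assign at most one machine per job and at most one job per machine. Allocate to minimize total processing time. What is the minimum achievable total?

Optimal: Flint→Machine M7 (67 min), Apex→Machine M4 (116 min), Kestrel→Machine M1 (102 min), Brightly→Machine M2 (53 min), Cove→Machine M5 (42 min) — total 67+116+102+53+42 = 380 min.
Min-entry greedy (repeatedly take the single cheapest remaining cell) gives 409 min, worse by 29.
Next-best assignment: Flint→Machine M7, Apex→Machine M4, Kestrel→Machine M2, Brightly→Machine M3, Cove→Machine M5 = 384 min.
Swapping Apex↔Flint (Apex→Machine M7 141 min, Flint→Machine M4 100 min) adds 58.

Min total: 380 min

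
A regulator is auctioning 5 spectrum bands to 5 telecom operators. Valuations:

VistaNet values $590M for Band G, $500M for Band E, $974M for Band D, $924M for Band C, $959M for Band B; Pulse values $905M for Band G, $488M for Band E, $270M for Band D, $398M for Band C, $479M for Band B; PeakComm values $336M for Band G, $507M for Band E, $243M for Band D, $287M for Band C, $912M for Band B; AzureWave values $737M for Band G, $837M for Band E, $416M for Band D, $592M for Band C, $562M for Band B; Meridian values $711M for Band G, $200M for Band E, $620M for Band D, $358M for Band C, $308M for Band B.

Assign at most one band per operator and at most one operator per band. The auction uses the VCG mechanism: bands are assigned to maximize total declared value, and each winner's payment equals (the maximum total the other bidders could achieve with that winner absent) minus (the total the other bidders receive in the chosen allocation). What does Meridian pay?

Efficient allocation: VistaNet→Band C ($924M), Pulse→Band G ($905M), PeakComm→Band B ($912M), AzureWave→Band E ($837M), Meridian→Band D ($620M); total welfare W = $4198M.
Meridian receives Band D at value $620M, so the others get W − 620 = $3578M.
Without Meridian: best allocation of the remaining 4 bidders over all 5 bands is VistaNet→Band D ($974M), Pulse→Band G ($905M), PeakComm→Band B ($912M), AzureWave→Band E ($837M), total $3628M.
VCG payment = (others' best without Meridian) − (others' welfare with Meridian) = 3628 − 3578 = $50M.

Meridian pays $50M.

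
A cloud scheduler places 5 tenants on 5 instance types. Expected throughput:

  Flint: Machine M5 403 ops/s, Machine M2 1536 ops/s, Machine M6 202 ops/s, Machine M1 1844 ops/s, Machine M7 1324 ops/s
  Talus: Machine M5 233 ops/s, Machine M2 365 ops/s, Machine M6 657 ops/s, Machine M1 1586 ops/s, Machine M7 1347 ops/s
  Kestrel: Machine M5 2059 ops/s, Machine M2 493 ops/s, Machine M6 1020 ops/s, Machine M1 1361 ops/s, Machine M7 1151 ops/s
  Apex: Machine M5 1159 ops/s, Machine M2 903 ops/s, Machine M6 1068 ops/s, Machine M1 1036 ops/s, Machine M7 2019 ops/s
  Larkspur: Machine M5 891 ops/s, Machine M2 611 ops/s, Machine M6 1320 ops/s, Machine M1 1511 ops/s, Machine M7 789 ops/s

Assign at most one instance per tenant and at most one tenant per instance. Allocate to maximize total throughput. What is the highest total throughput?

Optimal: Flint→Machine M2 (1536 ops/s), Talus→Machine M1 (1586 ops/s), Kestrel→Machine M5 (2059 ops/s), Apex→Machine M7 (2019 ops/s), Larkspur→Machine M6 (1320 ops/s) — total 1536+1586+2059+2019+1320 = 8520 ops/s.
Max-entry greedy (repeatedly take the single best remaining cell) gives 7607 ops/s, worse by 913.
Every other assignment is strictly worse.

Max total: 8520 ops/s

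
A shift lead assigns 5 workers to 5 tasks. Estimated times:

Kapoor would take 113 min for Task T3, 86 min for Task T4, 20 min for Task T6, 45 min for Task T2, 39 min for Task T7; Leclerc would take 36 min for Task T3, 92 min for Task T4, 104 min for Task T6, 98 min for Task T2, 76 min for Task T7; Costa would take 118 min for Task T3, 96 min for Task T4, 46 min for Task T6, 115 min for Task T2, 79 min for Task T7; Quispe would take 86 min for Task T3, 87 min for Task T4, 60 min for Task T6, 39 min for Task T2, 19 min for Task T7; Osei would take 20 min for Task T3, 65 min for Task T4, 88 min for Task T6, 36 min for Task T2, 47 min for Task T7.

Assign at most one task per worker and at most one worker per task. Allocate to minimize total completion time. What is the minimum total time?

Optimal: Kapoor→Task T6 (20 min), Leclerc→Task T3 (36 min), Costa→Task T4 (96 min), Quispe→Task T7 (19 min), Osei→Task T2 (36 min) — total 20+36+96+19+36 = 207 min.
Next-best assignment: Kapoor→Task T2, Leclerc→Task T3, Costa→Task T6, Quispe→Task T7, Osei→Task T4 = 211 min.
No other one-to-one assignment undercuts 207 min.

Minimum total: 207 min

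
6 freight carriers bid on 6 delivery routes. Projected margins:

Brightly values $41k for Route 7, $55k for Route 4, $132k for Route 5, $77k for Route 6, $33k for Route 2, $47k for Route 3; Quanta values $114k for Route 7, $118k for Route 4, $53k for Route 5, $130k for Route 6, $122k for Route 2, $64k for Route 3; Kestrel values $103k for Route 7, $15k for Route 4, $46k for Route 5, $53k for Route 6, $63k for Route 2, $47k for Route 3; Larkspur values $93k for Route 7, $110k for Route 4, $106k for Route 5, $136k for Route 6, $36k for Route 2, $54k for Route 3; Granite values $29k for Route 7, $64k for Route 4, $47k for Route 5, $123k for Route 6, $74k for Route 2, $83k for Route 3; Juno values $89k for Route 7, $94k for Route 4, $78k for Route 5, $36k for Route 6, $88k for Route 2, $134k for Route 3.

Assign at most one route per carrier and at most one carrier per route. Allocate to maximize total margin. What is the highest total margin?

Max total: $724k

Treat this as an assignment problem: match each carrier to one route.
Optimal: Brightly→Route 5 ($132k), Quanta→Route 2 ($122k), Kestrel→Route 7 ($103k), Larkspur→Route 4 ($110k), Granite→Route 6 ($123k), Juno→Route 3 ($134k) — total 132+122+103+110+123+134 = $724k.
Column-greedy (each route in turn goes to its best remaining carrier) gives $614k, worse by 110.
Next-best assignment: Brightly→Route 5, Quanta→Route 4, Kestrel→Route 7, Larkspur→Route 6, Granite→Route 2, Juno→Route 3 = $697k.
Swapping Kestrel↔Granite (Kestrel→Route 6 $53k, Granite→Route 7 $29k) loses 144.
Checked against all permutations: $724k is optimal.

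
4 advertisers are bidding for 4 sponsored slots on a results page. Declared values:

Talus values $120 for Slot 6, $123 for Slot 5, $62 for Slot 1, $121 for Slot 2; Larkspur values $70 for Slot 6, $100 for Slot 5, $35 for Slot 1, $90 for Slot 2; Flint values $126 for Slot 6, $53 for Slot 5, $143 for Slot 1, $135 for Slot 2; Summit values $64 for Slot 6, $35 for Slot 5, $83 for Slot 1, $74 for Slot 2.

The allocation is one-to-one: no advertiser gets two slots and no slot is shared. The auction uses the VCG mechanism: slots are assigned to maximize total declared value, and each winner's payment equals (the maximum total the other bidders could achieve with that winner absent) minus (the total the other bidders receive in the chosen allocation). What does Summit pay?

Efficient allocation: Talus→Slot 6 ($120), Larkspur→Slot 5 ($100), Flint→Slot 2 ($135), Summit→Slot 1 ($83); total welfare W = $438.
Summit receives Slot 1 at value $83, so the others get W − 83 = $355.
Without Summit: best allocation of the remaining 3 bidders over all 4 slots is Talus→Slot 2 ($121), Larkspur→Slot 5 ($100), Flint→Slot 1 ($143), total $364.
VCG payment = (others' best without Summit) − (others' welfare with Summit) = 364 − 355 = $9.

Summit pays $9.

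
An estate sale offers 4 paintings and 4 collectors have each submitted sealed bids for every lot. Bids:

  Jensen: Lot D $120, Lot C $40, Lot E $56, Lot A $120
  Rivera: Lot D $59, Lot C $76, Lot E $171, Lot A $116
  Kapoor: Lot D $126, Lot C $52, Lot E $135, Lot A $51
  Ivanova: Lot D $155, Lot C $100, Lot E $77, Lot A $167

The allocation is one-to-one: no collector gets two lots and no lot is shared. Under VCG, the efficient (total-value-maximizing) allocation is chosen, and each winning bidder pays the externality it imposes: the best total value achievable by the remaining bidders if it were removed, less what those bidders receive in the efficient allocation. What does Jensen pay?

Jensen pays $67.

Efficient allocation: Jensen→Lot A ($120), Rivera→Lot E ($171), Kapoor→Lot D ($126), Ivanova→Lot C ($100); total welfare W = $517.
Jensen receives Lot A at value $120, so the others get W − 120 = $397.
Without Jensen: best allocation of the remaining 3 bidders over all 4 lots is Rivera→Lot E ($171), Kapoor→Lot D ($126), Ivanova→Lot A ($167), total $464.
VCG payment = (others' best without Jensen) − (others' welfare with Jensen) = 464 − 397 = $67.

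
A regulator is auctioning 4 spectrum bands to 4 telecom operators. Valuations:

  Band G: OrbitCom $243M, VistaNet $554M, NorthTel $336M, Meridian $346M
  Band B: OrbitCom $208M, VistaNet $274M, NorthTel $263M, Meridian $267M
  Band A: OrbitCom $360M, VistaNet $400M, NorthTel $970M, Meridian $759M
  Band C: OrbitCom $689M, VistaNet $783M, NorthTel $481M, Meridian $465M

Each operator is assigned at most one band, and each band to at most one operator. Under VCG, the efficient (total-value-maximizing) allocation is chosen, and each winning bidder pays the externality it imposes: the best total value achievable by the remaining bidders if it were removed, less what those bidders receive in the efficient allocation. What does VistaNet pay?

VistaNet pays $79M.

Efficient allocation: OrbitCom→Band C ($689M), VistaNet→Band G ($554M), NorthTel→Band A ($970M), Meridian→Band B ($267M); total welfare W = $2480M.
VistaNet receives Band G at value $554M, so the others get W − 554 = $1926M.
Without VistaNet: best allocation of the remaining 3 bidders over all 4 bands is OrbitCom→Band C ($689M), NorthTel→Band A ($970M), Meridian→Band G ($346M), total $2005M.
VCG payment = (others' best without VistaNet) − (others' welfare with VistaNet) = 2005 − 1926 = $79M.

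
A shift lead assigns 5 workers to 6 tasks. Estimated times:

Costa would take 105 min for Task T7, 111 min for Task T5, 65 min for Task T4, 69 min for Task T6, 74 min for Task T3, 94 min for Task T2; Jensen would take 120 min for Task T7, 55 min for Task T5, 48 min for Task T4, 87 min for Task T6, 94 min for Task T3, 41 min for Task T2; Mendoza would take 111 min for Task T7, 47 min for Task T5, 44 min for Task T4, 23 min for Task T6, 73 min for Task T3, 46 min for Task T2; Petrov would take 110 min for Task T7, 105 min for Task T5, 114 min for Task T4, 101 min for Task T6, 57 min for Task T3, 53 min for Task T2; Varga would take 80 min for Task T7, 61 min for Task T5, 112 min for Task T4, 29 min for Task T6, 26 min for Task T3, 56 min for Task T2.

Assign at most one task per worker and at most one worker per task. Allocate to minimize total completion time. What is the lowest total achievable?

Optimal: Costa→Task T4 (65 min), Jensen→Task T5 (55 min), Mendoza→Task T6 (23 min), Petrov→Task T2 (53 min), Varga→Task T3 (26 min) — total 65+55+23+53+26 = 222 min.
Column-greedy (each task in turn goes to its cheapest remaining worker) gives 301 min, worse by 79.
Next-best assignment: Costa→Task T4, Jensen→Task T2, Mendoza→Task T5, Petrov→Task T3, Varga→Task T6 = 239 min.

Min total: 222 min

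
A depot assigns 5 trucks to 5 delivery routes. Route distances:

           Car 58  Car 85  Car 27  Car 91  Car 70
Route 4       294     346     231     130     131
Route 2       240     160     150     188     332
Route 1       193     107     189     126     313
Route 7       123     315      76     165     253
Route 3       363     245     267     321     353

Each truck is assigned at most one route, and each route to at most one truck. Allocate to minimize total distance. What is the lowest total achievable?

This is the linear assignment problem.
Optimal: Car 58→Route 7 (123 km), Car 85→Route 3 (245 km), Car 27→Route 2 (150 km), Car 91→Route 1 (126 km), Car 70→Route 4 (131 km) — total 123+245+150+126+131 = 775 km.
Column-greedy (each route in turn goes to its cheapest remaining truck) gives 863 km, worse by 88.

Min total: 775 km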